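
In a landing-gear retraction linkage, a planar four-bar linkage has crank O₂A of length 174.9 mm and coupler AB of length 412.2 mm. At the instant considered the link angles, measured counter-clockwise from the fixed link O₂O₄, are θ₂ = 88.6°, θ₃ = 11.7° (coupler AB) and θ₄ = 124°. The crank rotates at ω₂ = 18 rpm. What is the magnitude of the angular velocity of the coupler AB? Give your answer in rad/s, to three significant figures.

ω₂ = 1.885 rad/s (from 18 rpm).
Differentiating the loop-closure r₂e^{iθ₂}+r₃e^{iθ₃}=r₁+r₄e^{iθ₄} gives r₂ω₂e^{iθ₂}+r₃ω₃e^{iθ₃}=r₄ω₄e^{iθ₄}.
Eliminating the other unknown: ω₃ = r₂ω₂ sin(θ₄−θ₂) / [r₃ sin(θ₃−θ₄)].
Numerator sine = +0.57928; denominator sine = -0.92521.
Result = 0.1749·1.885·(+0.57928) / (0.4122·(-0.92521)) = -0.50076 rad/s; magnitude 0.50076 rad/s.

0.501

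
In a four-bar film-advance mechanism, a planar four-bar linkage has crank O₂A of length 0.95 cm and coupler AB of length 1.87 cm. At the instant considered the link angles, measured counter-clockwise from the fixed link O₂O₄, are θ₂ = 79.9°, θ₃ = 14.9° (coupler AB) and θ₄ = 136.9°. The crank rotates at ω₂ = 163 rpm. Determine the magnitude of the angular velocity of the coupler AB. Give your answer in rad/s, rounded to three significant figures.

8.58

ω₂ = 17.07 rad/s (from 163 rpm).
Differentiating the loop-closure r₂e^{iθ₂}+r₃e^{iθ₃}=r₁+r₄e^{iθ₄} gives r₂ω₂e^{iθ₂}+r₃ω₃e^{iθ₃}=r₄ω₄e^{iθ₄}.
Eliminating the other unknown: ω₃ = r₂ω₂ sin(θ₄−θ₂) / [r₃ sin(θ₃−θ₄)].
Numerator sine = +0.83867; denominator sine = -0.84805.
Result = 0.0095·17.07·(+0.83867) / (0.0187·(-0.84805)) = -8.5757 rad/s; magnitude 8.5757 rad/s.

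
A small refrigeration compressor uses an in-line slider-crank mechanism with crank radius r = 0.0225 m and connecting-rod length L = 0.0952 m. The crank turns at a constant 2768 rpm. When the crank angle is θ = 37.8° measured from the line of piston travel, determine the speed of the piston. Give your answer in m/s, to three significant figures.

ω = 2π·2768/60 = 289.9 rad/s
For an in-line slider-crank, x = r cosθ + √(L² − r² sin²θ), so v = −rω sinθ·[1 + r cosθ/√(L² − r² sin²θ)].
With r = 0.0225 m, L = 0.0952 m, θ = 37.8°: √(L² − r² sin²θ) = 0.094196 m.
v = −0.0225·289.9·0.61291·[1 + 0.0225·0.79016/0.094196] = -4.7518 m/s.
|v| = 4.7518 m/s.

4.75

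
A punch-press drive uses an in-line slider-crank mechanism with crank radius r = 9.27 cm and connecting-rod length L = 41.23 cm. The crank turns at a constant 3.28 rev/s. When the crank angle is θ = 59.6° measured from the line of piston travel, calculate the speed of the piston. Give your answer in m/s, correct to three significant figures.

1.84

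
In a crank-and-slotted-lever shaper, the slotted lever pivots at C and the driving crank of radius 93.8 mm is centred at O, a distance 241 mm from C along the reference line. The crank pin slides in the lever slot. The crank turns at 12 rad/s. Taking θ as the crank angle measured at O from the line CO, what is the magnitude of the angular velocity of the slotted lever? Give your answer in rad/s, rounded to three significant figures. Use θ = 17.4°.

3.31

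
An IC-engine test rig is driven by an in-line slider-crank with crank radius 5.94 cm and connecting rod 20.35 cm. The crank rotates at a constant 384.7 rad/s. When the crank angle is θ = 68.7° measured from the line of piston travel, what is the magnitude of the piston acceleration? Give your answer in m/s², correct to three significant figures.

1260

ω = 384.7 rad/s
x(θ) = r cosθ + √(L² − r² sin²θ); with ω constant, a = ω²·d²x/dθ².
d²x/dθ² = −r cosθ − r²(cos2θ)/√u − r⁴ sin²2θ/(4u^{3/2}),  u = L² − r² sin²θ = 0.0383495 m².
Substituting r = 0.0594 m, L = 0.2035 m, θ = 68.7°: d²x/dθ² = -0.0085044 m.
a = ω²·d²x/dθ² = (384.7)²·(-0.0085044) = -1258.6 m/s²;  |a| = 1258.6 m/s².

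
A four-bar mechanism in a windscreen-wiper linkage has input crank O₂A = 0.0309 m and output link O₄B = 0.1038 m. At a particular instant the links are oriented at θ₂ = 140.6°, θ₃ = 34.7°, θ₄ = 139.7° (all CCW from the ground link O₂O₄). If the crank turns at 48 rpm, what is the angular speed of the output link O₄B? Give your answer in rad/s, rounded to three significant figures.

ω₂ = 5.027 rad/s (from 48 rpm).
Differentiating the loop-closure r₂e^{iθ₂}+r₃e^{iθ₃}=r₁+r₄e^{iθ₄} gives r₂ω₂e^{iθ₂}+r₃ω₃e^{iθ₃}=r₄ω₄e^{iθ₄}.
Eliminating the other unknown: ω₄ = r₂ω₂ sin(θ₂−θ₃) / [r₄ sin(θ₄−θ₃)].
Numerator sine = +0.96174; denominator sine = +0.96593.
Result = 0.0309·5.027·(+0.96174) / (0.1038·(+0.96593)) = +1.4899 rad/s; magnitude 1.4899 rad/s.

1.49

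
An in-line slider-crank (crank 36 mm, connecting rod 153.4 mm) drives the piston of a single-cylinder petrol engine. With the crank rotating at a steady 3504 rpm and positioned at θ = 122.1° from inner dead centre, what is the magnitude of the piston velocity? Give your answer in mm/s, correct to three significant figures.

9770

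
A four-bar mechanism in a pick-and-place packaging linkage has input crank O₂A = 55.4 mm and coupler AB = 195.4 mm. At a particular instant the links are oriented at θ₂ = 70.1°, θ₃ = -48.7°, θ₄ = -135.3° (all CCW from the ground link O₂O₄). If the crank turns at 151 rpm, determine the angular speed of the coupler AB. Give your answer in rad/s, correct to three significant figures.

ω₂ = 15.81 rad/s (from 151 rpm).
Differentiating the loop-closure r₂e^{iθ₂}+r₃e^{iθ₃}=r₁+r₄e^{iθ₄} gives r₂ω₂e^{iθ₂}+r₃ω₃e^{iθ₃}=r₄ω₄e^{iθ₄}.
Eliminating the other unknown: ω₃ = r₂ω₂ sin(θ₄−θ₂) / [r₃ sin(θ₃−θ₄)].
Numerator sine = +0.42894; denominator sine = +0.99824.
Result = 0.0554·15.81·(+0.42894) / (0.1954·(+0.99824)) = +1.9264 rad/s; magnitude 1.9264 rad/s.

1.93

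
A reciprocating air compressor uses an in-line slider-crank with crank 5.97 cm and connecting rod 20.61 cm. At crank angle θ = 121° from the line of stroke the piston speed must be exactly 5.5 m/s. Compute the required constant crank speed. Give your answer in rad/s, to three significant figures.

127

For an in-line slider-crank, |v_piston| = rω|sinθ|·[1 + r cosθ/√(L² − r² sin²θ)].
With r = 0.0597 m, L = 0.2061 m, θ = 121°: the bracketed kinematic factor |dx/dθ| = 0.043292 m.
ω = v/|dx/dθ| = 5.5/0.043292 = 127.05 rad/s.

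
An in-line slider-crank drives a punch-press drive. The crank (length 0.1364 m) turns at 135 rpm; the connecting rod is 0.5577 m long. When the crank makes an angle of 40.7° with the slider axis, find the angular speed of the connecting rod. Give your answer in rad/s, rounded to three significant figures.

2.66

ω = 14.14 rad/s (converted from 135 rpm).
The rod makes angle φ with the slider axis where L sinφ = r sinθ; differentiating, L cosφ·φ̇ = r ω cosθ.
L cosφ = √(L² − r² sin²θ) = 0.55056 m.
|ω_rod| = r ω |cosθ| / √(L² − r² sin²θ) = 0.1364·14.14·0.75813/0.55056 = 2.6553 rad/s.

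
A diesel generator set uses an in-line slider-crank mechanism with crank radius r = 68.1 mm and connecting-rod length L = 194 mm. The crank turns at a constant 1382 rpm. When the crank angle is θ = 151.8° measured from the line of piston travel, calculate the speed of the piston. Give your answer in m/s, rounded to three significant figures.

3.20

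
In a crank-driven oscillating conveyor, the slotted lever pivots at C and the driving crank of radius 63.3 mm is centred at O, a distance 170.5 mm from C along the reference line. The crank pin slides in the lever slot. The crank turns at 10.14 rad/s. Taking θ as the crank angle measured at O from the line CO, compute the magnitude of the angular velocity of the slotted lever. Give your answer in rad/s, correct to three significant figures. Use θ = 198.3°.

ω = 10.14 rad/s
Crank pin A relative to C: A = (d + r cosθ, r sinθ); lever angle φ = atan2(r sinθ, d + r cosθ).
Differentiating tanφ: φ̇ = rω(d cosθ + r)/(d² + r² + 2dr cosθ).
d² + r² + 2dr cosθ = |CA|² = 0.0125835 m²;  d cosθ + r = -0.098577 m.
|ω_lever| = |0.0633·10.14·-0.098577| / 0.0125835 = 5.0282 rad/s.

5.03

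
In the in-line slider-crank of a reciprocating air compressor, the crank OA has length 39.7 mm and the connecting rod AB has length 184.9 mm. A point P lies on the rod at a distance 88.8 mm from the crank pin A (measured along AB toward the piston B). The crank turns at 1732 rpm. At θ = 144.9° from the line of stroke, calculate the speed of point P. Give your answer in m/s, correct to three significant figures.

ω = 181.4 rad/s.  Crank-pin speed |V_A| = rω = 7.2006 m/s, perpendicular to OA.
Rod angle: sinφ = −(r/L) sinθ ⇒ φ = -7.092°; ω_rod = −rω cosθ/√(L²−r²sin²θ) = +32.107 rad/s.
V_P = V_A + ω_rod × AP, with AP = 0.0888 m along the rod.
Components: V_Px = −rω sinθ − a·ω_rod·sinφ = -3.7884 m/s;  V_Py = rω cosθ + a·ω_rod·cosφ = -3.0619 m/s.
|V_P| = √(V_Px² + V_Py²) = 4.871 m/s.

4.87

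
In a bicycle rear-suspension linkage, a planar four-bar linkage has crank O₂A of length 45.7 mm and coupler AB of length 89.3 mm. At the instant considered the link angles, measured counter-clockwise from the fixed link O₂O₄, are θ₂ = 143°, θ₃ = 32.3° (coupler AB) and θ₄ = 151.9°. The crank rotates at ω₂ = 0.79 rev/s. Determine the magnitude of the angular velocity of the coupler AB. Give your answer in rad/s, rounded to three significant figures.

0.452

ω₂ = 4.964 rad/s (from 0.79 rev/s).
Differentiating the loop-closure r₂e^{iθ₂}+r₃e^{iθ₃}=r₁+r₄e^{iθ₄} gives r₂ω₂e^{iθ₂}+r₃ω₃e^{iθ₃}=r₄ω₄e^{iθ₄}.
Eliminating the other unknown: ω₃ = r₂ω₂ sin(θ₄−θ₂) / [r₃ sin(θ₃−θ₄)].
Numerator sine = +0.15471; denominator sine = -0.86949.
Result = 0.0457·4.964·(+0.15471) / (0.0893·(-0.86949)) = -0.45199 rad/s; magnitude 0.45199 rad/s.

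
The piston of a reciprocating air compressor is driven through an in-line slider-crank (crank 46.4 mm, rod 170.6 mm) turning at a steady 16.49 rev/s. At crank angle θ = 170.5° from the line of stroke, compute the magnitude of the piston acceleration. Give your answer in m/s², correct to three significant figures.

363

ω = 2π·16.5 = 103.6 rad/s
x(θ) = r cosθ + √(L² − r² sin²θ); with ω constant, a = ω²·d²x/dθ².
d²x/dθ² = −r cosθ − r²(cos2θ)/√u − r⁴ sin²2θ/(4u^{3/2}),  u = L² − r² sin²θ = 0.0290457 m².
Substituting r = 0.0464 m, L = 0.1706 m, θ = 170.5°: d²x/dθ² = +0.033794 m.
a = ω²·d²x/dθ² = (103.6)²·(+0.033794) = +362.78 m/s²;  |a| = 362.78 m/s².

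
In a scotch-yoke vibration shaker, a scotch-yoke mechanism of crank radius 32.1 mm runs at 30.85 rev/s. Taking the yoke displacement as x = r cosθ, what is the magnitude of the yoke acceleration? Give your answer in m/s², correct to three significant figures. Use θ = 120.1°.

605

ω = 193.8 rad/s (from 30.85 rev/s).
x = r cosθ ⇒ ẍ = −rω² cosθ (ω constant).
|a| = rω²|cosθ| = 0.0321·(193.8)²·|cos 120.1°| = 604.86 m/s².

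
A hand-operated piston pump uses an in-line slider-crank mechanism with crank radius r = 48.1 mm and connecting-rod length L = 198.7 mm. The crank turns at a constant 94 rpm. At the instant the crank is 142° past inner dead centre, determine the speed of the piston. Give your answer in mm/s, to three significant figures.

235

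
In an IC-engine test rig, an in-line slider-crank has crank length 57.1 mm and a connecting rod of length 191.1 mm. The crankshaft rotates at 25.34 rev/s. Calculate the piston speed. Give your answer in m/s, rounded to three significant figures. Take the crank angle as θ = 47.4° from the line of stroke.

8.08

ω = 2π·25.3 = 159.2 rad/s
For an in-line slider-crank, x = r cosθ + √(L² − r² sin²θ), so v = −rω sinθ·[1 + r cosθ/√(L² − r² sin²θ)].
With r = 0.0571 m, L = 0.1911 m, θ = 47.4°: √(L² − r² sin²θ) = 0.18642 m.
v = −0.0571·159.2·0.73610·[1 + 0.0571·0.67688/0.18642] = -8.0795 m/s.
|v| = 8.0795 m/s.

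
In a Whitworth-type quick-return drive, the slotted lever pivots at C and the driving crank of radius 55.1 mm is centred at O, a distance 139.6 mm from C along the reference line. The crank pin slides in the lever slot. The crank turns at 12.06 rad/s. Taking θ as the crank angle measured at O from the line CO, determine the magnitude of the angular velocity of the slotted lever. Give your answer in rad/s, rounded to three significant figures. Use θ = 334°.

3.30

ω = 12.06 rad/s
Crank pin A relative to C: A = (d + r cosθ, r sinθ); lever angle φ = atan2(r sinθ, d + r cosθ).
Differentiating tanφ: φ̇ = rω(d cosθ + r)/(d² + r² + 2dr cosθ).
d² + r² + 2dr cosθ = |CA|² = 0.0363511 m²;  d cosθ + r = +0.18057 m.
|ω_lever| = |0.0551·12.06·+0.18057| / 0.0363511 = 3.3009 rad/s.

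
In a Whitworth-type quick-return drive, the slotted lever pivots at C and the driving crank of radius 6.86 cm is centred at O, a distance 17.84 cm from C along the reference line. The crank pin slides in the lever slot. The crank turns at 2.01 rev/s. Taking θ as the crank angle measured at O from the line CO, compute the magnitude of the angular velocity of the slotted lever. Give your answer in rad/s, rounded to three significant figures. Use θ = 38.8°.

ω = 12.63 rad/s (from 2.01 rev/s).
Crank pin A relative to C: A = (d + r cosθ, r sinθ); lever angle φ = atan2(r sinθ, d + r cosθ).
Differentiating tanφ: φ̇ = rω(d cosθ + r)/(d² + r² + 2dr cosθ).
d² + r² + 2dr cosθ = |CA|² = 0.055608 m²;  d cosθ + r = +0.20763 m.
|ω_lever| = |0.0686·12.63·+0.20763| / 0.055608 = 3.2349 rad/s.

3.23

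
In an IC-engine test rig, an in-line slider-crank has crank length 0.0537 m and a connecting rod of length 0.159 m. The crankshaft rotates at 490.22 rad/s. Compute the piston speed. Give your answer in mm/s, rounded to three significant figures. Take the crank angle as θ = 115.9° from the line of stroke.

ω = 490.2 rad/s
For an in-line slider-crank, x = r cosθ + √(L² − r² sin²θ), so v = −rω sinθ·[1 + r cosθ/√(L² − r² sin²θ)].
With r = 0.0537 m, L = 0.159 m, θ = 115.9°: √(L² − r² sin²θ) = 0.15148 m.
v = −0.0537·490.2·0.89956·[1 + 0.0537·-0.43680/0.15148] = -20.014 m/s.
|v| = 20.014 m/s = 20014 mm/s.

20000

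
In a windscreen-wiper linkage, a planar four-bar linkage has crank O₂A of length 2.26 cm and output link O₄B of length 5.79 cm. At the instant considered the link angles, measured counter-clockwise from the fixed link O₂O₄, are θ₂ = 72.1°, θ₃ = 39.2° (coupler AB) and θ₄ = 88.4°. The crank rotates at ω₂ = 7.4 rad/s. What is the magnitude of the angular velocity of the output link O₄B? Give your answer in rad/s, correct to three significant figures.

ω₂ = 7.4 rad/s
Differentiating the loop-closure r₂e^{iθ₂}+r₃e^{iθ₃}=r₁+r₄e^{iθ₄} gives r₂ω₂e^{iθ₂}+r₃ω₃e^{iθ₃}=r₄ω₄e^{iθ₄}.
Eliminating the other unknown: ω₄ = r₂ω₂ sin(θ₂−θ₃) / [r₄ sin(θ₄−θ₃)].
Numerator sine = +0.54317; denominator sine = +0.75700.
Result = 0.0226·7.4·(+0.54317) / (0.0579·(+0.75700)) = +2.0726 rad/s; magnitude 2.0726 rad/s.

2.07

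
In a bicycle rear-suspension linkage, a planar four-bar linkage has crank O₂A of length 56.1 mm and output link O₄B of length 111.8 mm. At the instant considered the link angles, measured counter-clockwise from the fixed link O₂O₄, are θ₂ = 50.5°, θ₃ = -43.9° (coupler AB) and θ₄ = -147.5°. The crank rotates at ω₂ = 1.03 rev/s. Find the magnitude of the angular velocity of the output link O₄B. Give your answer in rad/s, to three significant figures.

3.33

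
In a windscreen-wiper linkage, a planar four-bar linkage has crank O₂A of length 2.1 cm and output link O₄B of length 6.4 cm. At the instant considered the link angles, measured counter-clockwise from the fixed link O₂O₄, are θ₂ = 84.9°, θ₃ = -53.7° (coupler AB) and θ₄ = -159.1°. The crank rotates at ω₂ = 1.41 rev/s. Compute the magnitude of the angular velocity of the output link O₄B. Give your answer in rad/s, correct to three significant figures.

ω₂ = 8.859 rad/s (from 1.41 rev/s).
Differentiating the loop-closure r₂e^{iθ₂}+r₃e^{iθ₃}=r₁+r₄e^{iθ₄} gives r₂ω₂e^{iθ₂}+r₃ω₃e^{iθ₃}=r₄ω₄e^{iθ₄}.
Eliminating the other unknown: ω₄ = r₂ω₂ sin(θ₂−θ₃) / [r₄ sin(θ₄−θ₃)].
Numerator sine = +0.66131; denominator sine = -0.96410.
Result = 0.021·8.859·(+0.66131) / (0.064·(-0.96410)) = -1.994 rad/s; magnitude 1.994 rad/s.

1.99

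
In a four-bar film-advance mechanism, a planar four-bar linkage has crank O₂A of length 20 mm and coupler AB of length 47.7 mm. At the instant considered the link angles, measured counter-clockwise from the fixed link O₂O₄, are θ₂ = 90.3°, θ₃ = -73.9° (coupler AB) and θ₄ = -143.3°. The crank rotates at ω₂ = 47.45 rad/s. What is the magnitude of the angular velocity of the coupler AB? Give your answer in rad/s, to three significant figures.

17.1

ω₂ = 47.45 rad/s
Differentiating the loop-closure r₂e^{iθ₂}+r₃e^{iθ₃}=r₁+r₄e^{iθ₄} gives r₂ω₂e^{iθ₂}+r₃ω₃e^{iθ₃}=r₄ω₄e^{iθ₄}.
Eliminating the other unknown: ω₃ = r₂ω₂ sin(θ₄−θ₂) / [r₃ sin(θ₃−θ₄)].
Numerator sine = +0.80489; denominator sine = +0.93606.
Result = 0.02·47.45·(+0.80489) / (0.0477·(+0.93606)) = +17.107 rad/s; magnitude 17.107 rad/s.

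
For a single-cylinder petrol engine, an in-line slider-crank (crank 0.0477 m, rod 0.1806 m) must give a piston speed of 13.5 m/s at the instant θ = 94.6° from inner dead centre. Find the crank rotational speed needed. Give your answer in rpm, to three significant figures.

2770

For an in-line slider-crank, |v_piston| = rω|sinθ|·[1 + r cosθ/√(L² − r² sin²θ)].
With r = 0.0477 m, L = 0.1806 m, θ = 94.6°: the bracketed kinematic factor |dx/dθ| = 0.046502 m.
ω = v/|dx/dθ| = 13.5/0.046502 = 290.31 rad/s.
N = 60ω/(2π) = 2772.2 rpm.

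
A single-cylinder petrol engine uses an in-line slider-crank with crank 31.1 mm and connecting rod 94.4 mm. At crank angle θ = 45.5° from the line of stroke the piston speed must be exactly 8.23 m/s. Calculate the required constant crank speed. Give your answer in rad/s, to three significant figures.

For an in-line slider-crank, |v_piston| = rω|sinθ|·[1 + r cosθ/√(L² − r² sin²θ)].
With r = 0.0311 m, L = 0.0944 m, θ = 45.5°: the bracketed kinematic factor |dx/dθ| = 0.027452 m.
ω = v/|dx/dθ| = 8.23/0.027452 = 299.8 rad/s.

300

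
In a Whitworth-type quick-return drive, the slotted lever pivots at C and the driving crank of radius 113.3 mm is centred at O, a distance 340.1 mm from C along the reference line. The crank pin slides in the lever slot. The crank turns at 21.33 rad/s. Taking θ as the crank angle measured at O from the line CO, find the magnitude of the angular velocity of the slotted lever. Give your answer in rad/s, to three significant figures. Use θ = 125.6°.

ω = 21.33 rad/s
Crank pin A relative to C: A = (d + r cosθ, r sinθ); lever angle φ = atan2(r sinθ, d + r cosθ).
Differentiating tanφ: φ̇ = rω(d cosθ + r)/(d² + r² + 2dr cosθ).
d² + r² + 2dr cosθ = |CA|² = 0.0836426 m²;  d cosθ + r = -0.08468 m.
|ω_lever| = |0.1133·21.33·-0.08468| / 0.0836426 = 2.4467 rad/s.

2.45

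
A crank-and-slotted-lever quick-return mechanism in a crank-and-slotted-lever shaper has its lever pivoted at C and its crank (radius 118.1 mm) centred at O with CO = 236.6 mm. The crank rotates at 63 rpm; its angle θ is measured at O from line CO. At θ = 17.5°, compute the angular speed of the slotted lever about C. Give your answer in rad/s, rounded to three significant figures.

ω = 6.597 rad/s (from 63 rpm).
Crank pin A relative to C: A = (d + r cosθ, r sinθ); lever angle φ = atan2(r sinθ, d + r cosθ).
Differentiating tanφ: φ̇ = rω(d cosθ + r)/(d² + r² + 2dr cosθ).
d² + r² + 2dr cosθ = |CA|² = 0.123226 m²;  d cosθ + r = +0.34375 m.
|ω_lever| = |0.1181·6.597·+0.34375| / 0.123226 = 2.1735 rad/s.

2.17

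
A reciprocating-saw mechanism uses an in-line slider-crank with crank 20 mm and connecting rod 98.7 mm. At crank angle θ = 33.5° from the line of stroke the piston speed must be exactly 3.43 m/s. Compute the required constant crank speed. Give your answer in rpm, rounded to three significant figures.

For an in-line slider-crank, |v_piston| = rω|sinθ|·[1 + r cosθ/√(L² − r² sin²θ)].
With r = 0.02 m, L = 0.0987 m, θ = 33.5°: the bracketed kinematic factor |dx/dθ| = 0.012916 m.
ω = v/|dx/dθ| = 3.43/0.012916 = 265.57 rad/s.
N = 60ω/(2π) = 2536 rpm.

2540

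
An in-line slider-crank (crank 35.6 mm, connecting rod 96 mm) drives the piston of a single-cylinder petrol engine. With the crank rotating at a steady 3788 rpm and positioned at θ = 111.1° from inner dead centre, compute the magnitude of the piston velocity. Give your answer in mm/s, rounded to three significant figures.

11300

ω = 2π·3788/60 = 396.7 rad/s
For an in-line slider-crank, x = r cosθ + √(L² − r² sin²θ), so v = −rω sinθ·[1 + r cosθ/√(L² − r² sin²θ)].
With r = 0.0356 m, L = 0.096 m, θ = 111.1°: √(L² − r² sin²θ) = 0.090072 m.
v = −0.0356·396.7·0.93295·[1 + 0.0356·-0.36000/0.090072] = -11.3 m/s.
|v| = 11.3 m/s = 11300 mm/s.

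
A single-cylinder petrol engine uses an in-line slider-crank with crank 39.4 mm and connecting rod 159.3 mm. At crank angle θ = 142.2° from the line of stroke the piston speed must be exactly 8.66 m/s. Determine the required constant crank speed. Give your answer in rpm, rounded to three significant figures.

4270

For an in-line slider-crank, |v_piston| = rω|sinθ|·[1 + r cosθ/√(L² − r² sin²θ)].
With r = 0.0394 m, L = 0.1593 m, θ = 142.2°: the bracketed kinematic factor |dx/dθ| = 0.019374 m.
ω = v/|dx/dθ| = 8.66/0.019374 = 446.99 rad/s.
N = 60ω/(2π) = 4268.4 rpm.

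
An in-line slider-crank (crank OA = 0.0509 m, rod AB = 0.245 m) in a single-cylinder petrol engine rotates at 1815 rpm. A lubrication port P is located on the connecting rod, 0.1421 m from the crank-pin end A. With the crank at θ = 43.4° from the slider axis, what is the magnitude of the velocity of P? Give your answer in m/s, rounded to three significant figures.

ω = 190.1 rad/s.  Crank-pin speed |V_A| = rω = 9.6744 m/s, perpendicular to OA.
Rod angle: sinφ = −(r/L) sinθ ⇒ φ = -8.207°; ω_rod = −rω cosθ/√(L²−r²sin²θ) = -28.987 rad/s.
V_P = V_A + ω_rod × AP, with AP = 0.1421 m along the rod.
Components: V_Px = −rω sinθ − a·ω_rod·sinφ = -7.2351 m/s;  V_Py = rω cosθ + a·ω_rod·cosφ = +2.9522 m/s.
|V_P| = √(V_Px² + V_Py²) = 7.8143 m/s.

7.81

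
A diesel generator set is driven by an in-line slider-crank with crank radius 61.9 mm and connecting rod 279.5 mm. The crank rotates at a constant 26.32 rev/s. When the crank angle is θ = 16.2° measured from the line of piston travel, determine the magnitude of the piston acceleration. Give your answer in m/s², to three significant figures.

ω = 2π·26.3 = 165.4 rad/s
x(θ) = r cosθ + √(L² − r² sin²θ); with ω constant, a = ω²·d²x/dθ².
d²x/dθ² = −r cosθ − r²(cos2θ)/√u − r⁴ sin²2θ/(4u^{3/2}),  u = L² − r² sin²θ = 0.077822 m².
Substituting r = 0.0619 m, L = 0.2795 m, θ = 16.2°: d²x/dθ² = -0.071088 m.
a = ω²·d²x/dθ² = (165.4)²·(-0.071088) = -1944.1 m/s²;  |a| = 1944.1 m/s².

1940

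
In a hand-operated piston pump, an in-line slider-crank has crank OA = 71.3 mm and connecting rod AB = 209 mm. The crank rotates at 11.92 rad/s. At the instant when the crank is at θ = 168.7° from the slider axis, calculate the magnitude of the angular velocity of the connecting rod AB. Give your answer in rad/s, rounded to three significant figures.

4.00

ω = 11.92 rad/s
The rod makes angle φ with the slider axis where L sinφ = r sinθ; differentiating, L cosφ·φ̇ = r ω cosθ.
L cosφ = √(L² − r² sin²θ) = 0.20853 m.
|ω_rod| = r ω |cosθ| / √(L² − r² sin²θ) = 0.0713·11.92·0.98061/0.20853 = 3.9966 rad/s.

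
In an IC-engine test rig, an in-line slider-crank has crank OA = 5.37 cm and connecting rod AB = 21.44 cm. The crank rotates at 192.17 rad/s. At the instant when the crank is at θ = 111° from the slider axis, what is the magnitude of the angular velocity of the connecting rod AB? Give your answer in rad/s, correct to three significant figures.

ω = 192.2 rad/s
The rod makes angle φ with the slider axis where L sinφ = r sinθ; differentiating, L cosφ·φ̇ = r ω cosθ.
L cosφ = √(L² − r² sin²θ) = 0.20846 m.
|ω_rod| = r ω |cosθ| / √(L² − r² sin²θ) = 0.0537·192.2·0.35837/0.20846 = 17.741 rad/s.

17.7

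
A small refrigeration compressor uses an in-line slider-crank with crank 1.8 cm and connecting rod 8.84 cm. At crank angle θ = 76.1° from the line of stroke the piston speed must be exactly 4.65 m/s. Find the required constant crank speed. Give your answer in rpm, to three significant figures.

2420

For an in-line slider-crank, |v_piston| = rω|sinθ|·[1 + r cosθ/√(L² − r² sin²θ)].
With r = 0.018 m, L = 0.0884 m, θ = 76.1°: the bracketed kinematic factor |dx/dθ| = 0.018345 m.
ω = v/|dx/dθ| = 4.65/0.018345 = 253.48 rad/s.
N = 60ω/(2π) = 2420.5 rpm.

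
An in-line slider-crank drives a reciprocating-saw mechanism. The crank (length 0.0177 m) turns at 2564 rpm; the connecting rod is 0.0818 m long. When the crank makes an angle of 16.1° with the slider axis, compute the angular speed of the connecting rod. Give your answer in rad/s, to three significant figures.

55.9

ω = 268.5 rad/s (converted from 2564 rpm).
The rod makes angle φ with the slider axis where L sinφ = r sinθ; differentiating, L cosφ·φ̇ = r ω cosθ.
L cosφ = √(L² − r² sin²θ) = 0.081653 m.
|ω_rod| = r ω |cosθ| / √(L² − r² sin²θ) = 0.0177·268.5·0.96078/0.081653 = 55.921 rad/s.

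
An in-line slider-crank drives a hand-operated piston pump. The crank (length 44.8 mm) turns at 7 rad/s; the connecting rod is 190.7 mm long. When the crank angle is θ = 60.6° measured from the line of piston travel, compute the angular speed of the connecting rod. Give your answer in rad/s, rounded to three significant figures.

ω = 7 rad/s
The rod makes angle φ with the slider axis where L sinφ = r sinθ; differentiating, L cosφ·φ̇ = r ω cosθ.
L cosφ = √(L² − r² sin²θ) = 0.18666 m.
|ω_rod| = r ω |cosθ| / √(L² − r² sin²θ) = 0.0448·7·0.49090/0.18666 = 0.82473 rad/s.

0.825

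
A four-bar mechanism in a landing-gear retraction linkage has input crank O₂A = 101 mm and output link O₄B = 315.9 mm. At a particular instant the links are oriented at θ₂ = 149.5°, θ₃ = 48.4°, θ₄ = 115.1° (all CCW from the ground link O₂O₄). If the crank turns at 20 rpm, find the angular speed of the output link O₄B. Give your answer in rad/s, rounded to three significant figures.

0.715

ω₂ = 2.094 rad/s (from 20 rpm).
Differentiating the loop-closure r₂e^{iθ₂}+r₃e^{iθ₃}=r₁+r₄e^{iθ₄} gives r₂ω₂e^{iθ₂}+r₃ω₃e^{iθ₃}=r₄ω₄e^{iθ₄}.
Eliminating the other unknown: ω₄ = r₂ω₂ sin(θ₂−θ₃) / [r₄ sin(θ₄−θ₃)].
Numerator sine = +0.98129; denominator sine = +0.91845.
Result = 0.101·2.094·(+0.98129) / (0.3159·(+0.91845)) = +0.71544 rad/s; magnitude 0.71544 rad/s.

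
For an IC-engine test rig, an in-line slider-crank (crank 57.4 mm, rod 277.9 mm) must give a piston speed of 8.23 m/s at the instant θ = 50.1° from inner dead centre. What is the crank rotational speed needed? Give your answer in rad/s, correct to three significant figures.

165

For an in-line slider-crank, |v_piston| = rω|sinθ|·[1 + r cosθ/√(L² − r² sin²θ)].
With r = 0.0574 m, L = 0.2779 m, θ = 50.1°: the bracketed kinematic factor |dx/dθ| = 0.049944 m.
ω = v/|dx/dθ| = 8.23/0.049944 = 164.78 rad/s.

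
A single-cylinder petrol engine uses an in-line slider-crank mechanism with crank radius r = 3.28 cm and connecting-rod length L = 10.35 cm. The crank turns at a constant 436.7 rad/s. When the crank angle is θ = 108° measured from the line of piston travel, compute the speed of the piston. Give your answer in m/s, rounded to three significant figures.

12.2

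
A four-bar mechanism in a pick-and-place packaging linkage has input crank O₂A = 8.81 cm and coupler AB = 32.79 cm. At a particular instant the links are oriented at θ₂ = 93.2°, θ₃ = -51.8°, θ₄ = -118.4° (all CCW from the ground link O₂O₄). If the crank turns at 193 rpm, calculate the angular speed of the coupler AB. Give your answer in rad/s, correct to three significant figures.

ω₂ = 20.21 rad/s (from 193 rpm).
Differentiating the loop-closure r₂e^{iθ₂}+r₃e^{iθ₃}=r₁+r₄e^{iθ₄} gives r₂ω₂e^{iθ₂}+r₃ω₃e^{iθ₃}=r₄ω₄e^{iθ₄}.
Eliminating the other unknown: ω₃ = r₂ω₂ sin(θ₄−θ₂) / [r₃ sin(θ₃−θ₄)].
Numerator sine = +0.52399; denominator sine = +0.91775.
Result = 0.0881·20.21·(+0.52399) / (0.3279·(+0.91775)) = +3.1004 rad/s; magnitude 3.1004 rad/s.

3.10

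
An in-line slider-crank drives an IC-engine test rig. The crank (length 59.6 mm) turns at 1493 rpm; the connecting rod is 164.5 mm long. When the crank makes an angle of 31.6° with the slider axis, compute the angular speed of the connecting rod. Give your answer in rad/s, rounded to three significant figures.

ω = 156.3 rad/s (converted from 1493 rpm).
The rod makes angle φ with the slider axis where L sinφ = r sinθ; differentiating, L cosφ·φ̇ = r ω cosθ.
L cosφ = √(L² − r² sin²θ) = 0.16151 m.
|ω_rod| = r ω |cosθ| / √(L² − r² sin²θ) = 0.0596·156.3·0.85173/0.16151 = 49.141 rad/s.

49.1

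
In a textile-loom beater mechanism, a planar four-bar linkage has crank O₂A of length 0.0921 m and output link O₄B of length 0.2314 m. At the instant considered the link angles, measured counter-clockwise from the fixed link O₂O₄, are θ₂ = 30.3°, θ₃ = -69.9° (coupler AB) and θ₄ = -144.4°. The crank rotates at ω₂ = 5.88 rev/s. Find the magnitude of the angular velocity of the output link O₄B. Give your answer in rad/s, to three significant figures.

15.0

ω₂ = 36.95 rad/s (from 5.88 rev/s).
Differentiating the loop-closure r₂e^{iθ₂}+r₃e^{iθ₃}=r₁+r₄e^{iθ₄} gives r₂ω₂e^{iθ₂}+r₃ω₃e^{iθ₃}=r₄ω₄e^{iθ₄}.
Eliminating the other unknown: ω₄ = r₂ω₂ sin(θ₂−θ₃) / [r₄ sin(θ₄−θ₃)].
Numerator sine = +0.98420; denominator sine = -0.96363.
Result = 0.0921·36.95·(+0.98420) / (0.2314·(-0.96363)) = -15.018 rad/s; magnitude 15.018 rad/s.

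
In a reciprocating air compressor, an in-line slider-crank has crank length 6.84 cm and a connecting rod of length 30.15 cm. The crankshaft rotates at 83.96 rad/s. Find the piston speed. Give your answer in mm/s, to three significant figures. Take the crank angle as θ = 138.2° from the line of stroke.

ω = 83.96 rad/s
For an in-line slider-crank, x = r cosθ + √(L² − r² sin²θ), so v = −rω sinθ·[1 + r cosθ/√(L² − r² sin²θ)].
With r = 0.0684 m, L = 0.3015 m, θ = 138.2°: √(L² − r² sin²θ) = 0.29803 m.
v = −0.0684·83.96·0.66653·[1 + 0.0684·-0.74548/0.29803] = -3.1729 m/s.
|v| = 3.1729 m/s = 3172.9 mm/s.

3170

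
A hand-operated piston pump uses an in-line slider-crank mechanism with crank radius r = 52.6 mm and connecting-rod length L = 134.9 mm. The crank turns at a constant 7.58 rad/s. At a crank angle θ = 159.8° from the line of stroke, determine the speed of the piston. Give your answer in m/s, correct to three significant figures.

ω = 7.58 rad/s
For an in-line slider-crank, x = r cosθ + √(L² − r² sin²θ), so v = −rω sinθ·[1 + r cosθ/√(L² − r² sin²θ)].
With r = 0.0526 m, L = 0.1349 m, θ = 159.8°: √(L² − r² sin²θ) = 0.13367 m.
v = −0.0526·7.58·0.34530·[1 + 0.0526·-0.93849/0.13367] = -0.086831 m/s.
|v| = 0.086831 m/s.

0.0868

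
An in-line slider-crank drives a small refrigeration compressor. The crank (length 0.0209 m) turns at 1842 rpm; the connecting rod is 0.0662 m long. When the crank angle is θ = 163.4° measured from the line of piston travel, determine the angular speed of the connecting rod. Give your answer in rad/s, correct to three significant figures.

ω = 192.9 rad/s (converted from 1842 rpm).
The rod makes angle φ with the slider axis where L sinφ = r sinθ; differentiating, L cosφ·φ̇ = r ω cosθ.
L cosφ = √(L² − r² sin²θ) = 0.06593 m.
|ω_rod| = r ω |cosθ| / √(L² − r² sin²θ) = 0.0209·192.9·0.95832/0.06593 = 58.599 rad/s.

58.6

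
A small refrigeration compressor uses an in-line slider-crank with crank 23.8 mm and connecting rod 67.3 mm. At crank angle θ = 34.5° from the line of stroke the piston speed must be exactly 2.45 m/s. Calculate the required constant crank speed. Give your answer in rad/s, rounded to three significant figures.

140

For an in-line slider-crank, |v_piston| = rω|sinθ|·[1 + r cosθ/√(L² − r² sin²θ)].
With r = 0.0238 m, L = 0.0673 m, θ = 34.5°: the bracketed kinematic factor |dx/dθ| = 0.017491 m.
ω = v/|dx/dθ| = 2.45/0.017491 = 140.08 rad/s.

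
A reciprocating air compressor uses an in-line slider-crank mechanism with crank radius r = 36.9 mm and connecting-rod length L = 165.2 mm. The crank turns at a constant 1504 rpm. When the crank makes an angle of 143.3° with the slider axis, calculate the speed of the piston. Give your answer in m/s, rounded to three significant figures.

ω = 2π·1504/60 = 157.5 rad/s
For an in-line slider-crank, x = r cosθ + √(L² − r² sin²θ), so v = −rω sinθ·[1 + r cosθ/√(L² − r² sin²θ)].
With r = 0.0369 m, L = 0.1652 m, θ = 143.3°: √(L² − r² sin²θ) = 0.16372 m.
v = −0.0369·157.5·0.59763·[1 + 0.0369·-0.80178/0.16372] = -2.8456 m/s.
|v| = 2.8456 m/s.

2.85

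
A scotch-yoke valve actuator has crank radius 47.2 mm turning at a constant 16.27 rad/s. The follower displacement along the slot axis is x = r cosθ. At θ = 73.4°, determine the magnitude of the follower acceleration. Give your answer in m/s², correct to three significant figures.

ω = 16.27 rad/s
x = r cosθ ⇒ ẍ = −rω² cosθ (ω constant).
|a| = rω²|cosθ| = 0.0472·(16.27)²·|cos 73.4°| = 3.5695 m/s².

3.57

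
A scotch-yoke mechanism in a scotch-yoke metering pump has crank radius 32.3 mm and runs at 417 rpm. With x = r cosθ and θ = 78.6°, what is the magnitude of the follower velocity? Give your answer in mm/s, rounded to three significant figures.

ω = 43.67 rad/s (from 417 rpm).
x = r cosθ ⇒ ẋ = −rω sinθ.
|v| = rω|sinθ| = 0.0323·43.67·|sin 78.6°| = 1.3827 m/s = 1382.7 mm/s.

1380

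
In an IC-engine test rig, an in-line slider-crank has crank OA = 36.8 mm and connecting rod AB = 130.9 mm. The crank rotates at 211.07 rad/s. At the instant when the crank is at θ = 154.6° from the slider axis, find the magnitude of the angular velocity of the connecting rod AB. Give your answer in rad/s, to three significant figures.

54.0

ω = 211.1 rad/s
The rod makes angle φ with the slider axis where L sinφ = r sinθ; differentiating, L cosφ·φ̇ = r ω cosθ.
L cosφ = √(L² − r² sin²θ) = 0.12994 m.
|ω_rod| = r ω |cosθ| / √(L² − r² sin²θ) = 0.0368·211.1·0.90334/0.12994 = 53.996 rad/s.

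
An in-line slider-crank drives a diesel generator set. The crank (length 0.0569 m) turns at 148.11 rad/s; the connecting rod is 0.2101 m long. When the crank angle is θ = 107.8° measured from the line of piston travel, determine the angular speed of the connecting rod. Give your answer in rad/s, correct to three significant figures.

12.7

ω = 148.1 rad/s
The rod makes angle φ with the slider axis where L sinφ = r sinθ; differentiating, L cosφ·φ̇ = r ω cosθ.
L cosφ = √(L² − r² sin²θ) = 0.20299 m.
|ω_rod| = r ω |cosθ| / √(L² − r² sin²θ) = 0.0569·148.1·0.30570/0.20299 = 12.691 rad/s.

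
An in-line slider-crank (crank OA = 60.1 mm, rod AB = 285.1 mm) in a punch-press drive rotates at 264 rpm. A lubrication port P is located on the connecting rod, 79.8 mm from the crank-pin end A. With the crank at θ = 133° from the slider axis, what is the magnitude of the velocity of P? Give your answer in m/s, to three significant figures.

1.42

ω = 27.65 rad/s.  Crank-pin speed |V_A| = rω = 1.6615 m/s, perpendicular to OA.
Rod angle: sinφ = −(r/L) sinθ ⇒ φ = -8.869°; ω_rod = −rω cosθ/√(L²−r²sin²θ) = +4.0227 rad/s.
V_P = V_A + ω_rod × AP, with AP = 0.0798 m along the rod.
Components: V_Px = −rω sinθ − a·ω_rod·sinφ = -1.1657 m/s;  V_Py = rω cosθ + a·ω_rod·cosφ = -0.81598 m/s.
|V_P| = √(V_Px² + V_Py²) = 1.4229 m/s.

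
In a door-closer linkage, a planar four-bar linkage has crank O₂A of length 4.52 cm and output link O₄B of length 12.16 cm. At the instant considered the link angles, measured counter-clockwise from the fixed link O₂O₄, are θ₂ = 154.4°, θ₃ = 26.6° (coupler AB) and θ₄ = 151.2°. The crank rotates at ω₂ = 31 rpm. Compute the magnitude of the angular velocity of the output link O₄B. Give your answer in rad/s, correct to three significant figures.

1.16

ω₂ = 3.246 rad/s (from 31 rpm).
Differentiating the loop-closure r₂e^{iθ₂}+r₃e^{iθ₃}=r₁+r₄e^{iθ₄} gives r₂ω₂e^{iθ₂}+r₃ω₃e^{iθ₃}=r₄ω₄e^{iθ₄}.
Eliminating the other unknown: ω₄ = r₂ω₂ sin(θ₂−θ₃) / [r₄ sin(θ₄−θ₃)].
Numerator sine = +0.79016; denominator sine = +0.82314.
Result = 0.0452·3.246·(+0.79016) / (0.1216·(+0.82314)) = +1.1583 rad/s; magnitude 1.1583 rad/s.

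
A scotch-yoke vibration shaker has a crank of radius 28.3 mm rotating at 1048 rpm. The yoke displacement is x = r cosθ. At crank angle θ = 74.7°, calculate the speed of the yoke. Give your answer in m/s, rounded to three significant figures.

3.00

ω = 109.7 rad/s (from 1048 rpm).
x = r cosθ ⇒ ẋ = −rω sinθ.
|v| = rω|sinθ| = 0.0283·109.7·|sin 74.7°| = 2.9957 m/s.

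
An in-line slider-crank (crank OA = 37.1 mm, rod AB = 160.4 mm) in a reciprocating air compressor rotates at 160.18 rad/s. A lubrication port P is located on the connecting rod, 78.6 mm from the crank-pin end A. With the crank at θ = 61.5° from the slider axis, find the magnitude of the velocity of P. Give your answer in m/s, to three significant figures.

ω = 160.2 rad/s.  Crank-pin speed |V_A| = rω = 5.9427 m/s, perpendicular to OA.
Rod angle: sinφ = −(r/L) sinθ ⇒ φ = -11.728°; ω_rod = −rω cosθ/√(L²−r²sin²θ) = -18.055 rad/s.
V_P = V_A + ω_rod × AP, with AP = 0.0786 m along the rod.
Components: V_Px = −rω sinθ − a·ω_rod·sinφ = -5.511 m/s;  V_Py = rω cosθ + a·ω_rod·cosφ = +1.4461 m/s.
|V_P| = √(V_Px² + V_Py²) = 5.6976 m/s.

5.70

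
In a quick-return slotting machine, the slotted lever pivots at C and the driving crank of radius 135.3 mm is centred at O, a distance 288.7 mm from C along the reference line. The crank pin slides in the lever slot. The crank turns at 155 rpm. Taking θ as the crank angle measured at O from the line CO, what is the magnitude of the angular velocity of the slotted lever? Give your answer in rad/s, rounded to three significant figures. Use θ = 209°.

7.72

ω = 16.23 rad/s (from 155 rpm).
Crank pin A relative to C: A = (d + r cosθ, r sinθ); lever angle φ = atan2(r sinθ, d + r cosθ).
Differentiating tanφ: φ̇ = rω(d cosθ + r)/(d² + r² + 2dr cosθ).
d² + r² + 2dr cosθ = |CA|² = 0.0333265 m²;  d cosθ + r = -0.1172 m.
|ω_lever| = |0.1353·16.23·-0.1172| / 0.0333265 = 7.7233 rad/s.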